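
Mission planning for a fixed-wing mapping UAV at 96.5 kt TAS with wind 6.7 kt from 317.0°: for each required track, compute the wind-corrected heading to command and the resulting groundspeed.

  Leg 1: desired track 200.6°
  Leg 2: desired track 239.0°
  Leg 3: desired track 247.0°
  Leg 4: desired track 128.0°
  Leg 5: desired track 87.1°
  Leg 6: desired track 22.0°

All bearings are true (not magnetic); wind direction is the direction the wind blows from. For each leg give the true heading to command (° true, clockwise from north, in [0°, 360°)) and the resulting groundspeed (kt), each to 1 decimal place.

Leg 1: desired track 200.6°; wind correction +3.6° → command heading 204.2°, groundspeed 99.3 kt
Leg 2: desired track 239.0°; wind correction +3.9° → command heading 242.9°, groundspeed 94.9 kt
Leg 3: desired track 247.0°; wind correction +3.7° → command heading 250.7°, groundspeed 94.0 kt
Leg 4: desired track 128.0°; wind correction -0.6° → command heading 127.4°, groundspeed 103.1 kt
Leg 5: desired track 87.1°; wind correction -3.0° → command heading 84.1°, groundspeed 100.7 kt
Leg 6: desired track 22.0°; wind correction -3.6° → command heading 18.4°, groundspeed 93.5 kt

Leg 1: heading=204.2°, groundspeed=99.3 kt
Leg 2: heading=242.9°, groundspeed=94.9 kt
Leg 3: heading=250.7°, groundspeed=94.0 kt
Leg 4: heading=127.4°, groundspeed=103.1 kt
Leg 5: heading=84.1°, groundspeed=100.7 kt
Leg 6: heading=18.4°, groundspeed=93.5 kt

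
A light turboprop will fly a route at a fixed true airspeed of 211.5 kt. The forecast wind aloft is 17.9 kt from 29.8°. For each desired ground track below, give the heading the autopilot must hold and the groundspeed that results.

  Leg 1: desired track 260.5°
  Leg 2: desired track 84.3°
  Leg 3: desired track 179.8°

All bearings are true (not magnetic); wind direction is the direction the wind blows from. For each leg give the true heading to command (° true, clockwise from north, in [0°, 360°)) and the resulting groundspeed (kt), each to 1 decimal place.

Leg 1: heading=264.3°, groundspeed=222.4 kt
Leg 2: heading=80.3°, groundspeed=200.6 kt
Leg 3: heading=177.4°, groundspeed=226.8 kt

Leg 1: desired track 260.5°; wind correction +3.8° → command heading 264.3°, groundspeed 222.4 kt
Leg 2: desired track 84.3°; wind correction -4.0° → command heading 80.3°, groundspeed 200.6 kt
Leg 3: desired track 179.8°; wind correction -2.4° → command heading 177.4°, groundspeed 226.8 kt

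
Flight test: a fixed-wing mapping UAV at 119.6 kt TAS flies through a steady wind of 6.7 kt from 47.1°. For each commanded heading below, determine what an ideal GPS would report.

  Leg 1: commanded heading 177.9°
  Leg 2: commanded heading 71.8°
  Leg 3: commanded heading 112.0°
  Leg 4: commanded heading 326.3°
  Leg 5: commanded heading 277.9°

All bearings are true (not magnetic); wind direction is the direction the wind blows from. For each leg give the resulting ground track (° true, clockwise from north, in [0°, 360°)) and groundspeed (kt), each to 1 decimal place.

Leg 1: heading 177.9°; drift +2.3° → track 180.2°, groundspeed 124.1 kt
Leg 2: heading 71.8°; drift +1.4° → track 73.2°, groundspeed 113.5 kt
Leg 3: heading 112.0°; drift +3.0° → track 115.0°, groundspeed 116.9 kt
Leg 4: heading 326.3°; drift -3.2° → track 323.1°, groundspeed 118.7 kt
Leg 5: heading 277.9°; drift -2.4° → track 275.5°, groundspeed 123.9 kt

Leg 1: track=180.2°, groundspeed=124.1 kt
Leg 2: track=73.2°, groundspeed=113.5 kt
Leg 3: track=115.0°, groundspeed=116.9 kt
Leg 4: track=323.1°, groundspeed=118.7 kt
Leg 5: track=275.5°, groundspeed=123.9 kt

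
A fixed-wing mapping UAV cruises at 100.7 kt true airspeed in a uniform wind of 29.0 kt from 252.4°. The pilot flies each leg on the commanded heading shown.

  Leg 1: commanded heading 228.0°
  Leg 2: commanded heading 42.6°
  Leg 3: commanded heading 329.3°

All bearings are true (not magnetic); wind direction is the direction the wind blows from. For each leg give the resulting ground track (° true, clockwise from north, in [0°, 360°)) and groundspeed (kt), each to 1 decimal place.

Leg 1: heading 228.0°; drift -9.2° → track 218.8°, groundspeed 75.2 kt
Leg 2: heading 42.6°; drift +6.5° → track 49.1°, groundspeed 126.7 kt
Leg 3: heading 329.3°; drift +16.7° → track 346.0°, groundspeed 98.3 kt

Leg 1: track=218.8°, groundspeed=75.2 kt
Leg 2: track=49.1°, groundspeed=126.7 kt
Leg 3: track=346.0°, groundspeed=98.3 kt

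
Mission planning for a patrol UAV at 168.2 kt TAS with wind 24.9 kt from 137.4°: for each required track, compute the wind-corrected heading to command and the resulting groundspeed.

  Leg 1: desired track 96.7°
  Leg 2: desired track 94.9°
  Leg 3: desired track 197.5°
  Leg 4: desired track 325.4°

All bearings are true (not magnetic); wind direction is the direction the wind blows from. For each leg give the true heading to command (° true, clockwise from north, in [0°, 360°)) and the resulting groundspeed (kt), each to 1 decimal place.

Leg 1: desired track 96.7°; wind correction +5.5° → command heading 102.2°, groundspeed 148.5 kt
Leg 2: desired track 94.9°; wind correction +5.7° → command heading 100.6°, groundspeed 149.0 kt
Leg 3: desired track 197.5°; wind correction -7.4° → command heading 190.1°, groundspeed 154.4 kt
Leg 4: desired track 325.4°; wind correction +1.2° → command heading 326.6°, groundspeed 192.8 kt

Leg 1: heading=102.2°, groundspeed=148.5 kt
Leg 2: heading=100.6°, groundspeed=149.0 kt
Leg 3: heading=190.1°, groundspeed=154.4 kt
Leg 4: heading=326.6°, groundspeed=192.8 kt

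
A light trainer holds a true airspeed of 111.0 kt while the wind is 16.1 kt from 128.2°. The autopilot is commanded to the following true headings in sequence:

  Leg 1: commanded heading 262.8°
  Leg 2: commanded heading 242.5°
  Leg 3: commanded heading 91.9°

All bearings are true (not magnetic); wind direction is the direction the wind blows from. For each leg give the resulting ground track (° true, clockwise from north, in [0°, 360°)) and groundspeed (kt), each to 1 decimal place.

Leg 1: heading 262.8°; drift +5.4° → track 268.2°, groundspeed 122.8 kt
Leg 2: heading 242.5°; drift +7.1° → track 249.6°, groundspeed 118.5 kt
Leg 3: heading 91.9°; drift -5.6° → track 86.3°, groundspeed 98.5 kt

Leg 1: track=268.2°, groundspeed=122.8 kt
Leg 2: track=249.6°, groundspeed=118.5 kt
Leg 3: track=86.3°, groundspeed=98.5 kt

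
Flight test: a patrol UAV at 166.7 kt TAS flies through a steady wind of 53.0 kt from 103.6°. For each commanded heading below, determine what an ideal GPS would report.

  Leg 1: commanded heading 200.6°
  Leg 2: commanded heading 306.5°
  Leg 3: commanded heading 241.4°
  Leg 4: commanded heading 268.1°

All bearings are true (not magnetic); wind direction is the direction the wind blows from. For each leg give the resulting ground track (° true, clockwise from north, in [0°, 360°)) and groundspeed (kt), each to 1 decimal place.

Leg 1: heading 200.6°; drift +16.9° → track 217.5°, groundspeed 181.0 kt
Leg 2: heading 306.5°; drift -5.5° → track 301.0°, groundspeed 216.5 kt
Leg 3: heading 241.4°; drift +9.8° → track 251.2°, groundspeed 209.0 kt
Leg 4: heading 268.1°; drift +3.7° → track 271.8°, groundspeed 218.2 kt

Leg 1: track=217.5°, groundspeed=181.0 kt
Leg 2: track=301.0°, groundspeed=216.5 kt
Leg 3: track=251.2°, groundspeed=209.0 kt
Leg 4: track=271.8°, groundspeed=218.2 kt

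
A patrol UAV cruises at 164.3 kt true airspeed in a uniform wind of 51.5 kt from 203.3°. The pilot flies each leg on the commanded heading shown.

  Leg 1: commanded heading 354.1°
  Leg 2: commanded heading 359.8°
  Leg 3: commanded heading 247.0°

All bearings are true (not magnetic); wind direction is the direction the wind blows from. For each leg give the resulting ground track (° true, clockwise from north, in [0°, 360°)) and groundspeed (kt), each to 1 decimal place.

Leg 1: heading 354.1°; drift +6.8° → track 0.9°, groundspeed 210.8 kt
Leg 2: heading 359.8°; drift +5.5° → track 5.3°, groundspeed 212.5 kt
Leg 3: heading 247.0°; drift +15.6° → track 262.6°, groundspeed 132.0 kt

Leg 1: track=0.9°, groundspeed=210.8 kt
Leg 2: track=5.3°, groundspeed=212.5 kt
Leg 3: track=262.6°, groundspeed=132.0 kt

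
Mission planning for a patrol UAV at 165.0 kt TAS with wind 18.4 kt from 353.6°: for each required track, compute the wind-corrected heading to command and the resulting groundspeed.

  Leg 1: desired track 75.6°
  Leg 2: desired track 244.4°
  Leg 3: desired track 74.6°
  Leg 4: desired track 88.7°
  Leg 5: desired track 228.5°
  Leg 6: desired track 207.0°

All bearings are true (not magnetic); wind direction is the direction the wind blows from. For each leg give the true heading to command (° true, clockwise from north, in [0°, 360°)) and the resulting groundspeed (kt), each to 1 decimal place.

Leg 1: desired track 75.6°; wind correction -6.3° → command heading 69.3°, groundspeed 161.4 kt
Leg 2: desired track 244.4°; wind correction +6.0° → command heading 250.4°, groundspeed 170.1 kt
Leg 3: desired track 74.6°; wind correction -6.3° → command heading 68.3°, groundspeed 161.1 kt
Leg 4: desired track 88.7°; wind correction -6.4° → command heading 82.3°, groundspeed 165.6 kt
Leg 5: desired track 228.5°; wind correction +5.2° → command heading 233.7°, groundspeed 174.9 kt
Leg 6: desired track 207.0°; wind correction +3.5° → command heading 210.5°, groundspeed 180.1 kt

Leg 1: heading=69.3°, groundspeed=161.4 kt
Leg 2: heading=250.4°, groundspeed=170.1 kt
Leg 3: heading=68.3°, groundspeed=161.1 kt
Leg 4: heading=82.3°, groundspeed=165.6 kt
Leg 5: heading=233.7°, groundspeed=174.9 kt
Leg 6: heading=210.5°, groundspeed=180.1 kt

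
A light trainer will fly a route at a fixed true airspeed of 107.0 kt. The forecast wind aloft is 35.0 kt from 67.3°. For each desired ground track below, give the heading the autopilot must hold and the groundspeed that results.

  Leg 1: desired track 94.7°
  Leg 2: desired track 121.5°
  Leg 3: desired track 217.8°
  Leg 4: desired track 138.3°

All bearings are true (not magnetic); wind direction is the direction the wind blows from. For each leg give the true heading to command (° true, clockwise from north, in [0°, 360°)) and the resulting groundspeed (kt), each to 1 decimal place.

Leg 1: desired track 94.7°; wind correction -8.7° → command heading 86.0°, groundspeed 74.7 kt
Leg 2: desired track 121.5°; wind correction -15.4° → command heading 106.1°, groundspeed 82.7 kt
Leg 3: desired track 217.8°; wind correction -9.3° → command heading 208.5°, groundspeed 136.1 kt
Leg 4: desired track 138.3°; wind correction -18.0° → command heading 120.3°, groundspeed 90.4 kt

Leg 1: heading=86.0°, groundspeed=74.7 kt
Leg 2: heading=106.1°, groundspeed=82.7 kt
Leg 3: heading=208.5°, groundspeed=136.1 kt
Leg 4: heading=120.3°, groundspeed=90.4 kt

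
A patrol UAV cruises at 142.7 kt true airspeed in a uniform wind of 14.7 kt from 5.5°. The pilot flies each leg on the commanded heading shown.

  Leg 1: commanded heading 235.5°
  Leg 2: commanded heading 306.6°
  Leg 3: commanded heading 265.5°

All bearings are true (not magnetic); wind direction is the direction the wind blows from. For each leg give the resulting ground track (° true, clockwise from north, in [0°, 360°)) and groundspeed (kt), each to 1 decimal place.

Leg 1: heading 235.5°; drift -4.2° → track 231.3°, groundspeed 152.6 kt
Leg 2: heading 306.6°; drift -5.3° → track 301.3°, groundspeed 135.7 kt
Leg 3: heading 265.5°; drift -5.7° → track 259.8°, groundspeed 146.0 kt

Leg 1: track=231.3°, groundspeed=152.6 kt
Leg 2: track=301.3°, groundspeed=135.7 kt
Leg 3: track=259.8°, groundspeed=146.0 kt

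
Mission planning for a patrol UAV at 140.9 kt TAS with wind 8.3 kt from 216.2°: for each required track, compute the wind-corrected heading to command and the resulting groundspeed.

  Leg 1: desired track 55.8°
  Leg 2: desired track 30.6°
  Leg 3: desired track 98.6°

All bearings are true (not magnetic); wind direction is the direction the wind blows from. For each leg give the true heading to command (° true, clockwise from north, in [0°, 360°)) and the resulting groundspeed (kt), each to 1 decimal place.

Leg 1: desired track 55.8°; wind correction +1.1° → command heading 56.9°, groundspeed 148.7 kt
Leg 2: desired track 30.6°; wind correction -0.3° → command heading 30.3°, groundspeed 149.2 kt
Leg 3: desired track 98.6°; wind correction +3.0° → command heading 101.6°, groundspeed 144.6 kt

Leg 1: heading=56.9°, groundspeed=148.7 kt
Leg 2: heading=30.3°, groundspeed=149.2 kt
Leg 3: heading=101.6°, groundspeed=144.6 kt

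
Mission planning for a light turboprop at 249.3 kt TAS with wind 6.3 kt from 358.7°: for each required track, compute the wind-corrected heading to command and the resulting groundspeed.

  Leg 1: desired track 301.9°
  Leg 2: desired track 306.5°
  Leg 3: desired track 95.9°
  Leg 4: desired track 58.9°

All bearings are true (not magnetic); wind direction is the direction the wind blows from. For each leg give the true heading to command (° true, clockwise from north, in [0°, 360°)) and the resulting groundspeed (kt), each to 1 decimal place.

Leg 1: heading=303.1°, groundspeed=245.8 kt
Leg 2: heading=307.6°, groundspeed=245.4 kt
Leg 3: heading=94.5°, groundspeed=250.0 kt
Leg 4: heading=57.6°, groundspeed=246.1 kt

Leg 1: desired track 301.9°; wind correction +1.2° → command heading 303.1°, groundspeed 245.8 kt
Leg 2: desired track 306.5°; wind correction +1.1° → command heading 307.6°, groundspeed 245.4 kt
Leg 3: desired track 95.9°; wind correction -1.4° → command heading 94.5°, groundspeed 250.0 kt
Leg 4: desired track 58.9°; wind correction -1.3° → command heading 57.6°, groundspeed 246.1 kt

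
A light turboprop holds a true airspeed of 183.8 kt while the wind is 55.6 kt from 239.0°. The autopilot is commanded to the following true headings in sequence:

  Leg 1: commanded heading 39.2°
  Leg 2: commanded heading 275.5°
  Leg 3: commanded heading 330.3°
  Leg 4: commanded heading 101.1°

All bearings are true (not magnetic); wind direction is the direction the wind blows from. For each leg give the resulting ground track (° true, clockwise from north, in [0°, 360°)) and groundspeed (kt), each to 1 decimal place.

Leg 1: heading 39.2°; drift +4.6° → track 43.8°, groundspeed 236.9 kt
Leg 2: heading 275.5°; drift +13.4° → track 288.9°, groundspeed 143.0 kt
Leg 3: heading 330.3°; drift +16.7° → track 347.0°, groundspeed 193.2 kt
Leg 4: heading 101.1°; drift -9.4° → track 91.7°, groundspeed 228.1 kt

Leg 1: track=43.8°, groundspeed=236.9 kt
Leg 2: track=288.9°, groundspeed=143.0 kt
Leg 3: track=347.0°, groundspeed=193.2 kt
Leg 4: track=91.7°, groundspeed=228.1 kt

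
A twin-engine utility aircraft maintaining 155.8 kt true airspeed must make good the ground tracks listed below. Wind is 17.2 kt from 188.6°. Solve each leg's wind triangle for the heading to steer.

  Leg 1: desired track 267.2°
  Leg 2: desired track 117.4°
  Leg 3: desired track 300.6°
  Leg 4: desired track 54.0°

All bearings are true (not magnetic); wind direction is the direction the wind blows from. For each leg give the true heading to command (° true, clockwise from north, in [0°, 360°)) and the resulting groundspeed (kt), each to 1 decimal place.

Leg 1: desired track 267.2°; wind correction -6.2° → command heading 261.0°, groundspeed 151.5 kt
Leg 2: desired track 117.4°; wind correction +6.0° → command heading 123.4°, groundspeed 149.4 kt
Leg 3: desired track 300.6°; wind correction -5.9° → command heading 294.7°, groundspeed 161.4 kt
Leg 4: desired track 54.0°; wind correction +4.5° → command heading 58.5°, groundspeed 167.4 kt

Leg 1: heading=261.0°, groundspeed=151.5 kt
Leg 2: heading=123.4°, groundspeed=149.4 kt
Leg 3: heading=294.7°, groundspeed=161.4 kt
Leg 4: heading=58.5°, groundspeed=167.4 kt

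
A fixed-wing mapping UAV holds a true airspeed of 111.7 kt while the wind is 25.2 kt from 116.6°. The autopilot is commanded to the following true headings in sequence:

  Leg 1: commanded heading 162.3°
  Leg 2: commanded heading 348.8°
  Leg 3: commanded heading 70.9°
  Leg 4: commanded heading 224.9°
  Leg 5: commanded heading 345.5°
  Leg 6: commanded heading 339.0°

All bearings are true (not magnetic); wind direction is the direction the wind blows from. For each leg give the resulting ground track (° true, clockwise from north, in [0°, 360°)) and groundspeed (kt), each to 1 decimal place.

Leg 1: track=173.1°, groundspeed=95.8 kt
Leg 2: track=339.9°, groundspeed=128.7 kt
Leg 3: track=60.1°, groundspeed=95.8 kt
Leg 4: track=236.2°, groundspeed=122.0 kt
Leg 5: track=337.1°, groundspeed=129.7 kt
Leg 6: track=331.6°, groundspeed=131.4 kt

Leg 1: heading 162.3°; drift +10.8° → track 173.1°, groundspeed 95.8 kt
Leg 2: heading 348.8°; drift -8.9° → track 339.9°, groundspeed 128.7 kt
Leg 3: heading 70.9°; drift -10.8° → track 60.1°, groundspeed 95.8 kt
Leg 4: heading 224.9°; drift +11.3° → track 236.2°, groundspeed 122.0 kt
Leg 5: heading 345.5°; drift -8.4° → track 337.1°, groundspeed 129.7 kt
Leg 6: heading 339.0°; drift -7.4° → track 331.6°, groundspeed 131.4 kt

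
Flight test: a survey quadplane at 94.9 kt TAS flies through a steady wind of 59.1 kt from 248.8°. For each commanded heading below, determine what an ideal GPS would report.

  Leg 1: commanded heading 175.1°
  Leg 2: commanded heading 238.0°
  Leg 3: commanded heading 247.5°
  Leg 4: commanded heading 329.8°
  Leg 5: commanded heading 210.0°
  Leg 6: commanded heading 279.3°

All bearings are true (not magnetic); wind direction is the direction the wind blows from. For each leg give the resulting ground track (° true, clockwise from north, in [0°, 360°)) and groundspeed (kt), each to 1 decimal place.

Leg 1: track=139.2°, groundspeed=96.7 kt
Leg 2: track=221.3°, groundspeed=38.5 kt
Leg 3: track=245.4°, groundspeed=35.8 kt
Leg 4: track=4.1°, groundspeed=103.7 kt
Leg 5: track=172.8°, groundspeed=61.3 kt
Leg 6: track=313.6°, groundspeed=53.2 kt

Leg 1: heading 175.1°; drift -35.9° → track 139.2°, groundspeed 96.7 kt
Leg 2: heading 238.0°; drift -16.7° → track 221.3°, groundspeed 38.5 kt
Leg 3: heading 247.5°; drift -2.1° → track 245.4°, groundspeed 35.8 kt
Leg 4: heading 329.8°; drift +34.3° → track 4.1°, groundspeed 103.7 kt
Leg 5: heading 210.0°; drift -37.2° → track 172.8°, groundspeed 61.3 kt
Leg 6: heading 279.3°; drift +34.3° → track 313.6°, groundspeed 53.2 kt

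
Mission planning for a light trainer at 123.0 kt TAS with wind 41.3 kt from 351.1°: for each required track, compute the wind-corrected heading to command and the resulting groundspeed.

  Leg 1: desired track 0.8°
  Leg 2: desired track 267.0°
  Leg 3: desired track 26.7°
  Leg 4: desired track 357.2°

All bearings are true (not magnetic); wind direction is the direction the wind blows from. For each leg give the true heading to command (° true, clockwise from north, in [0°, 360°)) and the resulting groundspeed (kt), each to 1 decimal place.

Leg 1: desired track 0.8°; wind correction -3.2° → command heading 357.6°, groundspeed 82.1 kt
Leg 2: desired track 267.0°; wind correction +19.5° → command heading 286.5°, groundspeed 111.7 kt
Leg 3: desired track 26.7°; wind correction -11.3° → command heading 15.4°, groundspeed 87.0 kt
Leg 4: desired track 357.2°; wind correction -2.0° → command heading 355.2°, groundspeed 81.9 kt

Leg 1: heading=357.6°, groundspeed=82.1 kt
Leg 2: heading=286.5°, groundspeed=111.7 kt
Leg 3: heading=15.4°, groundspeed=87.0 kt
Leg 4: heading=355.2°, groundspeed=81.9 kt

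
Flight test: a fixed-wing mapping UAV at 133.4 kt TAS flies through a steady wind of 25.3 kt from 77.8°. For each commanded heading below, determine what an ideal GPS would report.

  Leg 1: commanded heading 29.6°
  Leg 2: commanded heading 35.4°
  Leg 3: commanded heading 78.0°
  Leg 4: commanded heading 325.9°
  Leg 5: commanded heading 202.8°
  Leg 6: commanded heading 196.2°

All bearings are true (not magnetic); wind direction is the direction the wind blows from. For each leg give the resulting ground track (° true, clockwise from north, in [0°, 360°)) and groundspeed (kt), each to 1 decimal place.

Leg 1: track=20.4°, groundspeed=118.1 kt
Leg 2: track=26.9°, groundspeed=116.0 kt
Leg 3: track=78.0°, groundspeed=108.1 kt
Leg 4: track=316.6°, groundspeed=144.8 kt
Leg 5: track=210.8°, groundspeed=149.4 kt
Leg 6: track=204.9°, groundspeed=147.1 kt

Leg 1: heading 29.6°; drift -9.2° → track 20.4°, groundspeed 118.1 kt
Leg 2: heading 35.4°; drift -8.5° → track 26.9°, groundspeed 116.0 kt
Leg 3: heading 78.0°; drift +0.0° → track 78.0°, groundspeed 108.1 kt
Leg 4: heading 325.9°; drift -9.3° → track 316.6°, groundspeed 144.8 kt
Leg 5: heading 202.8°; drift +8.0° → track 210.8°, groundspeed 149.4 kt
Leg 6: heading 196.2°; drift +8.7° → track 204.9°, groundspeed 147.1 kt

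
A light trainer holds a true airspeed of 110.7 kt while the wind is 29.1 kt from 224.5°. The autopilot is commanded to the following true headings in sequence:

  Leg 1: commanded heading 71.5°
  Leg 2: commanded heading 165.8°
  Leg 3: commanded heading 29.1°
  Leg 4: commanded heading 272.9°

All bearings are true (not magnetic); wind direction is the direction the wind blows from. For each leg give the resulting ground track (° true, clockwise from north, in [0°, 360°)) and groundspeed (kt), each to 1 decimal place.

Leg 1: track=66.0°, groundspeed=137.3 kt
Leg 2: track=151.2°, groundspeed=98.8 kt
Leg 3: track=32.3°, groundspeed=139.0 kt
Leg 4: track=286.3°, groundspeed=93.9 kt

Leg 1: heading 71.5°; drift -5.5° → track 66.0°, groundspeed 137.3 kt
Leg 2: heading 165.8°; drift -14.6° → track 151.2°, groundspeed 98.8 kt
Leg 3: heading 29.1°; drift +3.2° → track 32.3°, groundspeed 139.0 kt
Leg 4: heading 272.9°; drift +13.4° → track 286.3°, groundspeed 93.9 kt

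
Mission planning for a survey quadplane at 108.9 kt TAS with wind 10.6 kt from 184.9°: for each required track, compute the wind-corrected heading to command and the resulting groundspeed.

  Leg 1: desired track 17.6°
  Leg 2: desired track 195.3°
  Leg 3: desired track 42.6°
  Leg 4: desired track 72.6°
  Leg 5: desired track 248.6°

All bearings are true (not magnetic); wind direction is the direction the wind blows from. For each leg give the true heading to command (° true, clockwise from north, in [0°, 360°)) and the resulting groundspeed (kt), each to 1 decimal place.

Leg 1: desired track 17.6°; wind correction +1.2° → command heading 18.8°, groundspeed 119.2 kt
Leg 2: desired track 195.3°; wind correction -1.0° → command heading 194.3°, groundspeed 98.5 kt
Leg 3: desired track 42.6°; wind correction +3.4° → command heading 46.0°, groundspeed 117.1 kt
Leg 4: desired track 72.6°; wind correction +5.2° → command heading 77.8°, groundspeed 112.5 kt
Leg 5: desired track 248.6°; wind correction -5.0° → command heading 243.6°, groundspeed 103.8 kt

Leg 1: heading=18.8°, groundspeed=119.2 kt
Leg 2: heading=194.3°, groundspeed=98.5 kt
Leg 3: heading=46.0°, groundspeed=117.1 kt
Leg 4: heading=77.8°, groundspeed=112.5 kt
Leg 5: heading=243.6°, groundspeed=103.8 kt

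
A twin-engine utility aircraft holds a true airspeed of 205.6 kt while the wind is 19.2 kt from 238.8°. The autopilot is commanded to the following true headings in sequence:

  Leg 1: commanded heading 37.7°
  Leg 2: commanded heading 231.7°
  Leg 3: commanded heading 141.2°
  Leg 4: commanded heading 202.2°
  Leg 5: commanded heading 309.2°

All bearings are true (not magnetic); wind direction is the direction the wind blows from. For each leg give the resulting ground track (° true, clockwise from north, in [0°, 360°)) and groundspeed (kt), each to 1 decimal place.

Leg 1: track=39.5°, groundspeed=223.6 kt
Leg 2: track=231.0°, groundspeed=186.6 kt
Leg 3: track=136.0°, groundspeed=209.0 kt
Leg 4: track=198.8°, groundspeed=190.5 kt
Leg 5: track=314.4°, groundspeed=200.0 kt

Leg 1: heading 37.7°; drift +1.8° → track 39.5°, groundspeed 223.6 kt
Leg 2: heading 231.7°; drift -0.7° → track 231.0°, groundspeed 186.6 kt
Leg 3: heading 141.2°; drift -5.2° → track 136.0°, groundspeed 209.0 kt
Leg 4: heading 202.2°; drift -3.4° → track 198.8°, groundspeed 190.5 kt
Leg 5: heading 309.2°; drift +5.2° → track 314.4°, groundspeed 200.0 kt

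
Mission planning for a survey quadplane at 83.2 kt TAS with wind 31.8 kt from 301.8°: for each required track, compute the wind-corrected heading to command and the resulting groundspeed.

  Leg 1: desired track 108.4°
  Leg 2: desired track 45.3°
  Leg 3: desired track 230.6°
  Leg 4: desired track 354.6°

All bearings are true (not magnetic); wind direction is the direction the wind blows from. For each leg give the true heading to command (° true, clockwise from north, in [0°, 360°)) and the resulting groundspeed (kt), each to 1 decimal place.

Leg 1: heading=103.3°, groundspeed=113.8 kt
Leg 2: heading=23.5°, groundspeed=84.7 kt
Leg 3: heading=251.8°, groundspeed=67.3 kt
Leg 4: heading=336.9°, groundspeed=60.0 kt

Leg 1: desired track 108.4°; wind correction -5.1° → command heading 103.3°, groundspeed 113.8 kt
Leg 2: desired track 45.3°; wind correction -21.8° → command heading 23.5°, groundspeed 84.7 kt
Leg 3: desired track 230.6°; wind correction +21.2° → command heading 251.8°, groundspeed 67.3 kt
Leg 4: desired track 354.6°; wind correction -17.7° → command heading 336.9°, groundspeed 60.0 kt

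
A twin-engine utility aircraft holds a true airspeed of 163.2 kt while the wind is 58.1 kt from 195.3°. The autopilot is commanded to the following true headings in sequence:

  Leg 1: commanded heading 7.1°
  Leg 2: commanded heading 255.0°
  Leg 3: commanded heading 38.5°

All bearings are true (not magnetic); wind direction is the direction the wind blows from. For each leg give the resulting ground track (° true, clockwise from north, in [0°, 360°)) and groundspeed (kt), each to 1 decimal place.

Leg 1: heading 7.1°; drift +2.2° → track 9.3°, groundspeed 220.9 kt
Leg 2: heading 255.0°; drift +20.5° → track 275.5°, groundspeed 143.0 kt
Leg 3: heading 38.5°; drift -6.0° → track 32.5°, groundspeed 217.8 kt

Leg 1: track=9.3°, groundspeed=220.9 kt
Leg 2: track=275.5°, groundspeed=143.0 kt
Leg 3: track=32.5°, groundspeed=217.8 kt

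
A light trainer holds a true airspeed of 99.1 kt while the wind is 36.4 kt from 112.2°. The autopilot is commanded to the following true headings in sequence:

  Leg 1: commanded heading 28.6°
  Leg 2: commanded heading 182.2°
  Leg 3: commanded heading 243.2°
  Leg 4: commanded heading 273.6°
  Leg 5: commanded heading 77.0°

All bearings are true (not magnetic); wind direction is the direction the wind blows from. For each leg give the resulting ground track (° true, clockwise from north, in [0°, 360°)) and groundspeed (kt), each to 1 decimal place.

Leg 1: heading 28.6°; drift -20.8° → track 7.8°, groundspeed 101.7 kt
Leg 2: heading 182.2°; drift +21.5° → track 203.7°, groundspeed 93.2 kt
Leg 3: heading 243.2°; drift +12.6° → track 255.8°, groundspeed 126.0 kt
Leg 4: heading 273.6°; drift +5.0° → track 278.6°, groundspeed 134.1 kt
Leg 5: heading 77.0°; drift -16.8° → track 60.2°, groundspeed 72.5 kt

Leg 1: track=7.8°, groundspeed=101.7 kt
Leg 2: track=203.7°, groundspeed=93.2 kt
Leg 3: track=255.8°, groundspeed=126.0 kt
Leg 4: track=278.6°, groundspeed=134.1 kt
Leg 5: track=60.2°, groundspeed=72.5 kt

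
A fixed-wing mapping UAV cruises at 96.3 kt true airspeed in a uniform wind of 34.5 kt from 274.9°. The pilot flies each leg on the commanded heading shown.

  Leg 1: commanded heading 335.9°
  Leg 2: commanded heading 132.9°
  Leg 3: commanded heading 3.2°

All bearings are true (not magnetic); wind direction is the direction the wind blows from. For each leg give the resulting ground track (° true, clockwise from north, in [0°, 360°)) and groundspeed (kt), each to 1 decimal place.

Leg 1: heading 335.9°; drift +20.8° → track 356.7°, groundspeed 85.1 kt
Leg 2: heading 132.9°; drift -9.8° → track 123.1°, groundspeed 125.3 kt
Leg 3: heading 3.2°; drift +19.9° → track 23.1°, groundspeed 101.3 kt

Leg 1: track=356.7°, groundspeed=85.1 kt
Leg 2: track=123.1°, groundspeed=125.3 kt
Leg 3: track=23.1°, groundspeed=101.3 kt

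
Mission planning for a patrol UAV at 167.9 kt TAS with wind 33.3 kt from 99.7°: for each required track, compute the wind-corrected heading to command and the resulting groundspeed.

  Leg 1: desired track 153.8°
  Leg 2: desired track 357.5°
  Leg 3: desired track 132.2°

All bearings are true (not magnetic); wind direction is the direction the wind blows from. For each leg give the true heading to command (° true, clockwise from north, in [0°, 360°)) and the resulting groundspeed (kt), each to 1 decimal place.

Leg 1: heading=144.6°, groundspeed=146.2 kt
Leg 2: heading=8.7°, groundspeed=171.8 kt
Leg 3: heading=126.1°, groundspeed=138.9 kt

Leg 1: desired track 153.8°; wind correction -9.2° → command heading 144.6°, groundspeed 146.2 kt
Leg 2: desired track 357.5°; wind correction +11.2° → command heading 8.7°, groundspeed 171.8 kt
Leg 3: desired track 132.2°; wind correction -6.1° → command heading 126.1°, groundspeed 138.9 kt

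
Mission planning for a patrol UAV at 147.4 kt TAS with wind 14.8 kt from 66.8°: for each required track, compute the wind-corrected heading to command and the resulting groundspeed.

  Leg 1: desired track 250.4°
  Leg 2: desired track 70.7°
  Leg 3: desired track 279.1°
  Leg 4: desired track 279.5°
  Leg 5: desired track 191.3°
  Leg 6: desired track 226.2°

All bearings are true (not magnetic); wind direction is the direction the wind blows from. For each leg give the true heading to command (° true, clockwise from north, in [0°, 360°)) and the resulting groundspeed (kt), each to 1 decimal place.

Leg 1: heading=250.8°, groundspeed=162.2 kt
Leg 2: heading=70.3°, groundspeed=132.6 kt
Leg 3: heading=282.2°, groundspeed=159.7 kt
Leg 4: heading=282.6°, groundspeed=159.6 kt
Leg 5: heading=186.6°, groundspeed=155.3 kt
Leg 6: heading=224.2°, groundspeed=161.2 kt

Leg 1: desired track 250.4°; wind correction +0.4° → command heading 250.8°, groundspeed 162.2 kt
Leg 2: desired track 70.7°; wind correction -0.4° → command heading 70.3°, groundspeed 132.6 kt
Leg 3: desired track 279.1°; wind correction +3.1° → command heading 282.2°, groundspeed 159.7 kt
Leg 4: desired track 279.5°; wind correction +3.1° → command heading 282.6°, groundspeed 159.6 kt
Leg 5: desired track 191.3°; wind correction -4.7° → command heading 186.6°, groundspeed 155.3 kt
Leg 6: desired track 226.2°; wind correction -2.0° → command heading 224.2°, groundspeed 161.2 kt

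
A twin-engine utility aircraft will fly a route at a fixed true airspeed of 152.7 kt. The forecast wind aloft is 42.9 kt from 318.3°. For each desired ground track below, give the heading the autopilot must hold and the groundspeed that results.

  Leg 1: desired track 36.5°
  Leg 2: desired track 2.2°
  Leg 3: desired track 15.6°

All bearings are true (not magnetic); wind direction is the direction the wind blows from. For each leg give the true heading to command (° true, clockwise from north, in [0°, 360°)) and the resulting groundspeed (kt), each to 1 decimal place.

Leg 1: heading=20.5°, groundspeed=138.0 kt
Leg 2: heading=351.0°, groundspeed=118.9 kt
Leg 3: heading=1.9°, groundspeed=125.2 kt

Leg 1: desired track 36.5°; wind correction -16.0° → command heading 20.5°, groundspeed 138.0 kt
Leg 2: desired track 2.2°; wind correction -11.2° → command heading 351.0°, groundspeed 118.9 kt
Leg 3: desired track 15.6°; wind correction -13.7° → command heading 1.9°, groundspeed 125.2 kt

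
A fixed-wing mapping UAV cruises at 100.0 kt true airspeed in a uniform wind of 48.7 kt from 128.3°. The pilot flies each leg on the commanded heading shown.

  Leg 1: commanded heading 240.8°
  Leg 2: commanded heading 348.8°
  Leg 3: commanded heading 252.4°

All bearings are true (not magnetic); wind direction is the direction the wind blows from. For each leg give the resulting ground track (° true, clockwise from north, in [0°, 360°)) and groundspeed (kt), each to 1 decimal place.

Leg 1: track=261.6°, groundspeed=126.9 kt
Leg 2: track=335.8°, groundspeed=140.6 kt
Leg 3: track=270.0°, groundspeed=133.5 kt

Leg 1: heading 240.8°; drift +20.8° → track 261.6°, groundspeed 126.9 kt
Leg 2: heading 348.8°; drift -13.0° → track 335.8°, groundspeed 140.6 kt
Leg 3: heading 252.4°; drift +17.6° → track 270.0°, groundspeed 133.5 kt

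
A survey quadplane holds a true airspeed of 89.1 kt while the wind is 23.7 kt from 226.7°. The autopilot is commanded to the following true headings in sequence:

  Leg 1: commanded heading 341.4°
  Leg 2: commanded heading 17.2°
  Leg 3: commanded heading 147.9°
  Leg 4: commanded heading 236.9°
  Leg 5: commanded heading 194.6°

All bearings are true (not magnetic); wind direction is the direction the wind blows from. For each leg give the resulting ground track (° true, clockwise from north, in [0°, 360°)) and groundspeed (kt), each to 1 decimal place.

Leg 1: track=353.7°, groundspeed=101.3 kt
Leg 2: track=23.3°, groundspeed=110.3 kt
Leg 3: track=132.5°, groundspeed=87.6 kt
Leg 4: track=240.6°, groundspeed=65.9 kt
Leg 5: track=184.3°, groundspeed=70.2 kt

Leg 1: heading 341.4°; drift +12.3° → track 353.7°, groundspeed 101.3 kt
Leg 2: heading 17.2°; drift +6.1° → track 23.3°, groundspeed 110.3 kt
Leg 3: heading 147.9°; drift -15.4° → track 132.5°, groundspeed 87.6 kt
Leg 4: heading 236.9°; drift +3.7° → track 240.6°, groundspeed 65.9 kt
Leg 5: heading 194.6°; drift -10.3° → track 184.3°, groundspeed 70.2 kt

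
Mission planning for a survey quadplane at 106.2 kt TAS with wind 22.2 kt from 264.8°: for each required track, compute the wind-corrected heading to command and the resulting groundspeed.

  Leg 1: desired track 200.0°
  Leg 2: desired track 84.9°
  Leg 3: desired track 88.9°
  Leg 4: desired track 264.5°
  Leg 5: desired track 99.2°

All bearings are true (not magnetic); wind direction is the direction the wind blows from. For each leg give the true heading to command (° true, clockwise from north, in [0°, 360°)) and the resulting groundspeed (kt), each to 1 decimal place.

Leg 1: desired track 200.0°; wind correction +10.9° → command heading 210.9°, groundspeed 94.8 kt
Leg 2: desired track 84.9°; wind correction +0.0° → command heading 84.9°, groundspeed 128.4 kt
Leg 3: desired track 88.9°; wind correction +0.9° → command heading 89.8°, groundspeed 128.3 kt
Leg 4: desired track 264.5°; wind correction +0.1° → command heading 264.6°, groundspeed 84.0 kt
Leg 5: desired track 99.2°; wind correction +3.0° → command heading 102.2°, groundspeed 127.6 kt

Leg 1: heading=210.9°, groundspeed=94.8 kt
Leg 2: heading=84.9°, groundspeed=128.4 kt
Leg 3: heading=89.8°, groundspeed=128.3 kt
Leg 4: heading=264.6°, groundspeed=84.0 kt
Leg 5: heading=102.2°, groundspeed=127.6 kt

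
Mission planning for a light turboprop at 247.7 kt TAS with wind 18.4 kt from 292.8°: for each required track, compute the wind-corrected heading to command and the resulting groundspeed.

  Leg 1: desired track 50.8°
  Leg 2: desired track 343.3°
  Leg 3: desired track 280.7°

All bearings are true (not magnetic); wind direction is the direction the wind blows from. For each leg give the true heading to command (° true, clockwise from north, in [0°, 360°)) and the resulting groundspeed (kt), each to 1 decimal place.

Leg 1: heading=47.0°, groundspeed=255.8 kt
Leg 2: heading=340.0°, groundspeed=235.6 kt
Leg 3: heading=281.6°, groundspeed=229.7 kt

Leg 1: desired track 50.8°; wind correction -3.8° → command heading 47.0°, groundspeed 255.8 kt
Leg 2: desired track 343.3°; wind correction -3.3° → command heading 340.0°, groundspeed 235.6 kt
Leg 3: desired track 280.7°; wind correction +0.9° → command heading 281.6°, groundspeed 229.7 kt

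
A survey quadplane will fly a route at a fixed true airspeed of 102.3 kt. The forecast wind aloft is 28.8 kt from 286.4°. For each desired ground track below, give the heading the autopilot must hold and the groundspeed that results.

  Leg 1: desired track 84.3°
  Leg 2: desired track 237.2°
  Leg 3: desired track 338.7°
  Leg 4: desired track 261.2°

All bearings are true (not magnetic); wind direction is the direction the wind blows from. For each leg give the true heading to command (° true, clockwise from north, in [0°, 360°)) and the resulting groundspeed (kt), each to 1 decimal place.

Leg 1: desired track 84.3°; wind correction -6.1° → command heading 78.2°, groundspeed 128.4 kt
Leg 2: desired track 237.2°; wind correction +12.3° → command heading 249.5°, groundspeed 81.1 kt
Leg 3: desired track 338.7°; wind correction -12.9° → command heading 325.8°, groundspeed 82.1 kt
Leg 4: desired track 261.2°; wind correction +6.9° → command heading 268.1°, groundspeed 75.5 kt

Leg 1: heading=78.2°, groundspeed=128.4 kt
Leg 2: heading=249.5°, groundspeed=81.1 kt
Leg 3: heading=325.8°, groundspeed=82.1 kt
Leg 4: heading=268.1°, groundspeed=75.5 kt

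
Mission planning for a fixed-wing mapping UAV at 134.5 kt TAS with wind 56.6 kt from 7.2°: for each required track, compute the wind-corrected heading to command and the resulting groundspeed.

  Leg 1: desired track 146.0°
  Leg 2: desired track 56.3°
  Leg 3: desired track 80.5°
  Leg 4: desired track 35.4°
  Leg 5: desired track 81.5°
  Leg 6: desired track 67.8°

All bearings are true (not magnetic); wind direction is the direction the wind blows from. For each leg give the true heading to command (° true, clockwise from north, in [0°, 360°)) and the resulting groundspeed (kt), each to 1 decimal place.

Leg 1: desired track 146.0°; wind correction -16.1° → command heading 129.9°, groundspeed 171.8 kt
Leg 2: desired track 56.3°; wind correction -18.5° → command heading 37.8°, groundspeed 90.5 kt
Leg 3: desired track 80.5°; wind correction -23.8° → command heading 56.7°, groundspeed 106.8 kt
Leg 4: desired track 35.4°; wind correction -11.5° → command heading 23.9°, groundspeed 81.9 kt
Leg 5: desired track 81.5°; wind correction -23.9° → command heading 57.6°, groundspeed 107.7 kt
Leg 6: desired track 67.8°; wind correction -21.5° → command heading 46.3°, groundspeed 97.3 kt

Leg 1: heading=129.9°, groundspeed=171.8 kt
Leg 2: heading=37.8°, groundspeed=90.5 kt
Leg 3: heading=56.7°, groundspeed=106.8 kt
Leg 4: heading=23.9°, groundspeed=81.9 kt
Leg 5: heading=57.6°, groundspeed=107.7 kt
Leg 6: heading=46.3°, groundspeed=97.3 kt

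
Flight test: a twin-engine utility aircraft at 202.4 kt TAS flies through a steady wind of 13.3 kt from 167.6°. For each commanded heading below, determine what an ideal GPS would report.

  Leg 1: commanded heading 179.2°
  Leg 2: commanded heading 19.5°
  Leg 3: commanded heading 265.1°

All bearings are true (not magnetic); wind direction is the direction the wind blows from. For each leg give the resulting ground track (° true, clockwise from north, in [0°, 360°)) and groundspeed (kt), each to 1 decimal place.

Leg 1: heading 179.2°; drift +0.8° → track 180.0°, groundspeed 189.4 kt
Leg 2: heading 19.5°; drift -1.9° → track 17.6°, groundspeed 213.8 kt
Leg 3: heading 265.1°; drift +3.7° → track 268.8°, groundspeed 204.6 kt

Leg 1: track=180.0°, groundspeed=189.4 kt
Leg 2: track=17.6°, groundspeed=213.8 kt
Leg 3: track=268.8°, groundspeed=204.6 kt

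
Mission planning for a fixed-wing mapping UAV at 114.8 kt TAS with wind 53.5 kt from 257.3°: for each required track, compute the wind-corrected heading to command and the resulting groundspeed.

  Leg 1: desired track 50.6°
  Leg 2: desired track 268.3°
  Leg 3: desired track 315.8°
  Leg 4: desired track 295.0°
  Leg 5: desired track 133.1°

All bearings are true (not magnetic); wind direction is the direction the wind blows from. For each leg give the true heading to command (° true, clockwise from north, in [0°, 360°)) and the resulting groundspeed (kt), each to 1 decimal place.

Leg 1: desired track 50.6°; wind correction -12.1° → command heading 38.5°, groundspeed 160.1 kt
Leg 2: desired track 268.3°; wind correction -5.1° → command heading 263.2°, groundspeed 61.8 kt
Leg 3: desired track 315.8°; wind correction -23.4° → command heading 292.4°, groundspeed 77.4 kt
Leg 4: desired track 295.0°; wind correction -16.6° → command heading 278.4°, groundspeed 67.7 kt
Leg 5: desired track 133.1°; wind correction +22.7° → command heading 155.8°, groundspeed 136.0 kt

Leg 1: heading=38.5°, groundspeed=160.1 kt
Leg 2: heading=263.2°, groundspeed=61.8 kt
Leg 3: heading=292.4°, groundspeed=77.4 kt
Leg 4: heading=278.4°, groundspeed=67.7 kt
Leg 5: heading=155.8°, groundspeed=136.0 kt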